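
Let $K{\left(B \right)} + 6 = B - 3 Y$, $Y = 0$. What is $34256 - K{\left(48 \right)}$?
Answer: $34214$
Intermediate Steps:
$K{\left(B \right)} = -6 + B$ ($K{\left(B \right)} = -6 + \left(B - 0\right) = -6 + \left(B + 0\right) = -6 + B$)
$34256 - K{\left(48 \right)} = 34256 - \left(-6 + 48\right) = 34256 - 42 = 34214$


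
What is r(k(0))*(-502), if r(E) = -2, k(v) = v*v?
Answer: 1004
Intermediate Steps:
k(v) = v²
r(k(0))*(-502) = -2*(-502) = 1004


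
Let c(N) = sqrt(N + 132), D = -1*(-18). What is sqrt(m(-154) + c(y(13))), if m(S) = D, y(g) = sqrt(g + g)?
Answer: sqrt(18 + sqrt(132 + sqrt(26))) ≈ 5.4506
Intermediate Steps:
D = 18
y(g) = sqrt(2)*sqrt(g) (y(g) = sqrt(2*g) = sqrt(2)*sqrt(g))
c(N) = sqrt(132 + N)
m(S) = 18
sqrt(m(-154) + c(y(13))) = sqrt(18 + sqrt(132 + sqrt(2)*sqrt(13))) = sqrt(18 + sqrt(132 + sqrt(26)))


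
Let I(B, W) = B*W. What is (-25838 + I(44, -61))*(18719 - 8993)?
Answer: -277404972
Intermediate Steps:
(-25838 + I(44, -61))*(18719 - 8993) = (-25838 + 44*(-61))*(18719 - 8993) = (-25838 - 2684)*9726 = -28522*9726 = -277404972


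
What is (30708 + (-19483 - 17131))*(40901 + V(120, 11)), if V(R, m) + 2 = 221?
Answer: -242854720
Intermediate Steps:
V(R, m) = 219 (V(R, m) = -2 + 221 = 219)
(30708 + (-19483 - 17131))*(40901 + V(120, 11)) = (30708 + (-19483 - 17131))*(40901 + 219) = (30708 - 36614)*41120 = -5906*41120 = -242854720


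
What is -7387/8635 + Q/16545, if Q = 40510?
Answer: 45517187/28573215 ≈ 1.5930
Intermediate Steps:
-7387/8635 + Q/16545 = -7387/8635 + 40510/16545 = -7387*1/8635 + 40510*(1/16545) = -7387/8635 + 8102/3309 = 45517187/28573215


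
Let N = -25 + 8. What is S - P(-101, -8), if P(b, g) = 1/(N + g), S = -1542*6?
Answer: -231299/25 ≈ -9252.0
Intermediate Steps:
N = -17
S = -9252
P(b, g) = 1/(-17 + g)
S - P(-101, -8) = -9252 - 1/(-17 - 8) = -9252 - 1/(-25) = -9252 - 1*(-1/25) = -9252 + 1/25 = -231299/25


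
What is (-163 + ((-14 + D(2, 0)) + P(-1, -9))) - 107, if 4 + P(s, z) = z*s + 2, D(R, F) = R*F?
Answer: -277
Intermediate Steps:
D(R, F) = F*R
P(s, z) = -2 + s*z (P(s, z) = -4 + (z*s + 2) = -4 + (s*z + 2) = -4 + (2 + s*z) = -2 + s*z)
(-163 + ((-14 + D(2, 0)) + P(-1, -9))) - 107 = (-163 + ((-14 + 0*2) + (-2 - 1*(-9)))) - 107 = (-163 + ((-14 + 0) + (-2 + 9))) - 107 = (-163 + (-14 + 7)) - 107 = (-163 - 7) - 107 = -170 - 107 = -277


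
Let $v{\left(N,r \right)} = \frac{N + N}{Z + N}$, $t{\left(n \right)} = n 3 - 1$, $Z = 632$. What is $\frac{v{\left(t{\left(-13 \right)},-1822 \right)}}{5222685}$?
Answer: $- \frac{1}{38647869} \approx -2.5875 \cdot 10^{-8}$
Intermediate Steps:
$t{\left(n \right)} = -1 + 3 n$ ($t{\left(n \right)} = 3 n - 1 = -1 + 3 n$)
$v{\left(N,r \right)} = \frac{2 N}{632 + N}$ ($v{\left(N,r \right)} = \frac{N + N}{632 + N} = \frac{2 N}{632 + N}$)
$\frac{v{\left(t{\left(-13 \right)},-1822 \right)}}{5222685} = \frac{2 \left(-1 + 3 \left(-13\right)\right) \frac{1}{632 + \left(-1 + 3 \left(-13\right)\right)}}{5222685} = \frac{2 \left(-1 - 39\right)}{632 - 40} \cdot \frac{1}{5222685} = 2 \left(-40\right) \frac{1}{632 - 40} \cdot \frac{1}{5222685} = 2 \left(-40\right) \frac{1}{592} \cdot \frac{1}{5222685} = \left(- \frac{5}{37}\right) \frac{1}{5222685} = - \frac{1}{38647869}$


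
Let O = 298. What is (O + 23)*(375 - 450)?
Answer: -24075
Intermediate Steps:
(O + 23)*(375 - 450) = (298 + 23)*(375 - 450) = 321*(-75) = -24075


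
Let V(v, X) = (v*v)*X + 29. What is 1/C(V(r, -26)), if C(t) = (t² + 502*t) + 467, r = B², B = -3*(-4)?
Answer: 1/290365726202 ≈ 3.4439e-12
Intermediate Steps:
B = 12
r = 144 (r = 12² = 144)
V(v, X) = 29 + X*v² (V(v, X) = v²*X + 29 = X*v² + 29 = 29 + X*v²)
C(t) = 467 + t² + 502*t
1/C(V(r, -26)) = 1/(467 + (29 - 26*144²)² + 502*(29 - 26*144²)) = 1/(467 + (29 - 26*20736)² + 502*(29 - 26*20736)) = 1/(467 + (29 - 539136)² + 502*(29 - 539136)) = 1/(467 + (-539107)² + 502*(-539107)) = 1/(467 + 290636357449 - 270631714) = 1/290365726202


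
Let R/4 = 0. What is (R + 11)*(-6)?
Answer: -66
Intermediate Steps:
R = 0 (R = 4*0 = 0)
(R + 11)*(-6) = (0 + 11)*(-6) = 11*(-6) = -66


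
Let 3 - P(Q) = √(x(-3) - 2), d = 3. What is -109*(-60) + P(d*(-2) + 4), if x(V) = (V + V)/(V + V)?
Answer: 6543 - I ≈ 6543.0 - 1.0*I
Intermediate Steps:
x(V) = 1 (x(V) = (2*V)/((2*V)) = (2*V)*(1/(2*V)) = 1)
P(Q) = 3 - I (P(Q) = 3 - √(1 - 2) = 3 - √(-1) = 3 - I)
-109*(-60) + P(d*(-2) + 4) = -109*(-60) + (3 - I) = 6540 + (3 - I) = 6543 - I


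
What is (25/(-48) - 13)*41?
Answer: -26609/48 ≈ -554.35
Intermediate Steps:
(25/(-48) - 13)*41 = (25*(-1/48) - 13)*41 = (-25/48 - 13)*41 = -649/48*41 = -26609/48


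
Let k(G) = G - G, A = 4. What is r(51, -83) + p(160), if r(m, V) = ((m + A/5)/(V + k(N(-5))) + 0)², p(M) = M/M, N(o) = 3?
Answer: 239306/172225 ≈ 1.3895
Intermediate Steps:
p(M) = 1
k(G) = 0
r(m, V) = (⅘ + m)²/V² (r(m, V) = ((m + 4/5)/(V + 0) + 0)² = ((m + 4*(⅕))/V + 0)² = ((m + ⅘)/V + 0)² = ((⅘ + m)/V + 0)² = ((⅘ + m)/V)² = (⅘ + m)²/V²)
r(51, -83) + p(160) = (1/25)*(4 + 5*51)²/(-83)² + 1 = (1/25)*(1/6889)*(4 + 255)² + 1 = (1/25)*(1/6889)*259² + 1 = (1/25)*(1/6889)*67081 + 1 = 67081/172225 + 1 = 239306/172225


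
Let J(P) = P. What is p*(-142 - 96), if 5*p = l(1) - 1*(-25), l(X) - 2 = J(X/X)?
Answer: -6664/5 ≈ -1332.8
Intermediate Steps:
l(X) = 3 (l(X) = 2 + X/X = 2 + 1 = 3)
p = 28/5 (p = (3 - 1*(-25))/5 = (3 + 25)/5 = (1/5)*28 = 28/5 ≈ 5.6000)
p*(-142 - 96) = 28*(-142 - 96)/5 = (28/5)*(-238) = -6664/5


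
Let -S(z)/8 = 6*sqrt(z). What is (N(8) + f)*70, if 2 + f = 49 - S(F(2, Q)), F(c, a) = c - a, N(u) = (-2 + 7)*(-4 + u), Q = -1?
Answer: 4690 + 3360*sqrt(3) ≈ 10510.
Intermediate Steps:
N(u) = -20 + 5*u (N(u) = 5*(-4 + u) = -20 + 5*u)
S(z) = -48*sqrt(z)
f = 47 + 48*sqrt(3) (f = -2 + (49 - (-48)*sqrt(2 - 1*(-1))) = -2 + (49 - (-48)*sqrt(2 + 1)) = -2 + (49 - (-48)*sqrt(3)) = -2 + (49 + 48*sqrt(3)) = 47 + 48*sqrt(3) ≈ 130.14)
(N(8) + f)*70 = ((-20 + 5*8) + (47 + 48*sqrt(3)))*70 = ((-20 + 40) + (47 + 48*sqrt(3)))*70 = (20 + (47 + 48*sqrt(3)))*70 = (67 + 48*sqrt(3))*70 = 4690 + 3360*sqrt(3)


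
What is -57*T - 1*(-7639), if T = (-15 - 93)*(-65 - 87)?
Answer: -928073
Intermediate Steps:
T = 16416 (T = -108*(-152) = 16416)
-57*T - 1*(-7639) = -57*16416 - 1*(-7639) = -935712 + 7639 = -928073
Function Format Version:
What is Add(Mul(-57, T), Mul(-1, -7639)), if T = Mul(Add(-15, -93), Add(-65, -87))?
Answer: -928073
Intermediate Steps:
T = 16416 (T = Mul(-108, -152) = 16416)
Add(Mul(-57, T), Mul(-1, -7639)) = Add(Mul(-57, 16416), Mul(-1, -7639)) = Add(-935712, 7639) = -928073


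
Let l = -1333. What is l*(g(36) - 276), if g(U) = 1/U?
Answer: 13243355/36 ≈ 3.6787e+5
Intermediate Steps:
l*(g(36) - 276) = -1333*(1/36 - 276) = -1333*(-9935/36) = 13243355/36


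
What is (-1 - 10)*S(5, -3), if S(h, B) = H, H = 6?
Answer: -66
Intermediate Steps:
S(h, B) = 6
(-1 - 10)*S(5, -3) = (-1 - 10)*6 = -11*6 = -66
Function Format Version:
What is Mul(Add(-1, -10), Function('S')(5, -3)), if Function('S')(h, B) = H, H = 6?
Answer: -66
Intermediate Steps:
Function('S')(h, B) = 6
Mul(Add(-1, -10), Function('S')(5, -3)) = Mul(Add(-1, -10), 6) = Mul(-11, 6) = -66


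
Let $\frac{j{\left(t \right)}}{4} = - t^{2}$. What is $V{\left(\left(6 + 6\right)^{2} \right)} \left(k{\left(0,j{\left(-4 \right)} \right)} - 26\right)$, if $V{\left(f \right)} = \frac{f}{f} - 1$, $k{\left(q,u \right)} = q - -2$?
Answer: $0$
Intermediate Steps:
$j{\left(t \right)} = - 4 t^{2}$ ($j{\left(t \right)} = 4 \left(- t^{2}\right) = - 4 t^{2}$)
$k{\left(q,u \right)} = 2 + q$ ($k{\left(q,u \right)} = q + 2 = 2 + q$)
$V{\left(f \right)} = 0$ ($V{\left(f \right)} = 1 - 1 = 0$)
$V{\left(\left(6 + 6\right)^{2} \right)} \left(k{\left(0,j{\left(-4 \right)} \right)} - 26\right) = 0 \left(\left(2 + 0\right) - 26\right) = 0 \left(2 - 26\right) = 0 \left(-24\right) = 0$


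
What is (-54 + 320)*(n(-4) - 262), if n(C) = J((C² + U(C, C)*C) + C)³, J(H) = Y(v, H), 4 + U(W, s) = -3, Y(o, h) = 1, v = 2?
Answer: -69426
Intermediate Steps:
U(W, s) = -7 (U(W, s) = -4 - 3 = -7)
J(H) = 1
n(C) = 1 (n(C) = 1³ = 1)
(-54 + 320)*(n(-4) - 262) = (-54 + 320)*(1 - 262) = 266*(-261) = -69426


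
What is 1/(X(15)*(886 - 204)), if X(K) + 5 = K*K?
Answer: 1/150040 ≈ 6.6649e-6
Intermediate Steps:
X(K) = -5 + K² (X(K) = -5 + K*K = -5 + K²)
1/(X(15)*(886 - 204)) = 1/((-5 + 15²)*(886 - 204)) = 1/((-5 + 225)*682) = 1/(220*682) = 1/150040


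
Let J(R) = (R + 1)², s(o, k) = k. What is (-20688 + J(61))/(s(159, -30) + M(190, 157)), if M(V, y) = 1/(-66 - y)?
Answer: 3756212/6691 ≈ 561.38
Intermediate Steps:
J(R) = (1 + R)²
(-20688 + J(61))/(s(159, -30) + M(190, 157)) = (-20688 + (1 + 61)²)/(-30 - 1/(66 + 157)) = (-20688 + 62²)/(-30 - 1/223) = (-20688 + 3844)/(-30 - 1*1/223) = -16844/(-30 - 1/223) = -16844/(-6691/223) = -16844*(-223/6691) = 3756212/6691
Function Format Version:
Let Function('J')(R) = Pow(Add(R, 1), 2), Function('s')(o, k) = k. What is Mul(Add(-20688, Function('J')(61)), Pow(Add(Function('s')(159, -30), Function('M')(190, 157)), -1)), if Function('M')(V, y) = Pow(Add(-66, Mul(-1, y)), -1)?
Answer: Rational(3756212, 6691) ≈ 561.38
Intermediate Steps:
Function('J')(R) = Pow(Add(1, R), 2)
Mul(Add(-20688, Function('J')(61)), Pow(Add(Function('s')(159, -30), Function('M')(190, 157)), -1)) = Mul(Add(-20688, Pow(Add(1, 61), 2)), Pow(Add(-30, Mul(-1, Pow(Add(66, 157), -1))), -1)) = Mul(Add(-20688, Pow(62, 2)), Pow(Add(-30, Mul(-1, Pow(223, -1))), -1)) = Mul(Add(-20688, 3844), Pow(Add(-30, Mul(-1, Rational(1, 223))), -1)) = Mul(-16844, Pow(Add(-30, Rational(-1, 223)), -1)) = Mul(-16844, Pow(Rational(-6691, 223), -1)) = Mul(-16844, Rational(-223, 6691)) = Rational(3756212, 6691)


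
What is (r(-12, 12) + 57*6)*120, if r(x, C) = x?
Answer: 39600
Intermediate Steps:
(r(-12, 12) + 57*6)*120 = (-12 + 57*6)*120 = (-12 + 342)*120 = 330*120 = 39600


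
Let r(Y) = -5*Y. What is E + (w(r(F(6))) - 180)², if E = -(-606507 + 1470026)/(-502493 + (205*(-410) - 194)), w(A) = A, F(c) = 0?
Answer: 19011142319/586737 ≈ 32401.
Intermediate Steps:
E = 863519/586737 (E = -863519/(-502493 + (-84050 - 194)) = -863519/(-502493 - 84244) = -863519/(-586737) = -863519*(-1)/586737 = -1*(-863519/586737) = 863519/586737 ≈ 1.4717)
E + (w(r(F(6))) - 180)² = 863519/586737 + (-5*0 - 180)² = 863519/586737 + (0 - 180)² = 863519/586737 + (-180)² = 863519/586737 + 32400 = 19011142319/586737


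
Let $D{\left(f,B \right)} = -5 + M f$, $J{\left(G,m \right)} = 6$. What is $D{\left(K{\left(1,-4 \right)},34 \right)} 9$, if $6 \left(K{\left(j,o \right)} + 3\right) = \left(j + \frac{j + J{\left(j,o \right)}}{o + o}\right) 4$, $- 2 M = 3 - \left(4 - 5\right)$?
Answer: $\frac{15}{2} \approx 7.5$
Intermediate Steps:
$M = -2$ ($M = - \frac{3 - \left(4 - 5\right)}{2} = - \frac{3 - -1}{2} = - \frac{3 + 1}{2} = \left(- \frac{1}{2}\right) 4 = -2$)
$K{\left(j,o \right)} = -3 + \frac{2 j}{3} + \frac{6 + j}{3 o}$ ($K{\left(j,o \right)} = -3 + \frac{\left(j + \frac{j + 6}{o + o}\right) 4}{6} = -3 + \frac{\left(j + \frac{6 + j}{2 o}\right) 4}{6} = -3 + \frac{4 j + \frac{2 \left(6 + j\right)}{o}}{6} = -3 + \left(\frac{2 j}{3} + \frac{6 + j}{3 o}\right) = -3 + \frac{2 j}{3} + \frac{6 + j}{3 o}$)
$D{\left(f,B \right)} = -5 - 2 f$
$D{\left(K{\left(1,-4 \right)},34 \right)} 9 = \left(-5 - 2 \frac{6 + 1 - 4 \left(-9 + 2 \cdot 1\right)}{3 \left(-4\right)}\right) 9 = \left(-5 - 2 \cdot \frac{1}{3} \left(- \frac{1}{4}\right) \left(6 + 1 - 4 \left(-9 + 2\right)\right)\right) 9 = \left(-5 - 2 \cdot \frac{1}{3} \left(- \frac{1}{4}\right) \left(6 + 1 - -28\right)\right) 9 = \left(-5 - 2 \cdot \frac{1}{3} \left(- \frac{1}{4}\right) \left(6 + 1 + 28\right)\right) 9 = \left(-5 - 2 \cdot \frac{1}{3} \left(- \frac{1}{4}\right) 35\right) 9 = \left(-5 - - \frac{35}{6}\right) 9 = \left(-5 + \frac{35}{6}\right) 9 = \frac{5}{6} \cdot 9 = \frac{15}{2}$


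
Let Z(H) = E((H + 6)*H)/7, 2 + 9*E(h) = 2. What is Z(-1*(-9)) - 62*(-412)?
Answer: 25544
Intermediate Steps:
E(h) = 0 (E(h) = -2/9 + (⅑)*2 = -2/9 + 2/9 = 0)
Z(H) = 0 (Z(H) = 0/7 = 0*(⅐) = 0)
Z(-1*(-9)) - 62*(-412) = 0 - 62*(-412) = 0 + 25544 = 25544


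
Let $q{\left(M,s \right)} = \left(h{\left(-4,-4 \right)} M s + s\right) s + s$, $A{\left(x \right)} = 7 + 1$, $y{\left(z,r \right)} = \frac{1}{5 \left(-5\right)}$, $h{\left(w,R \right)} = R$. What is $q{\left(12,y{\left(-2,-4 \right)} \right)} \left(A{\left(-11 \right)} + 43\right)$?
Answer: $- \frac{3672}{625} \approx -5.8752$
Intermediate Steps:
$y{\left(z,r \right)} = - \frac{1}{25}$ ($y{\left(z,r \right)} = \frac{1}{-25} = - \frac{1}{25}$)
$A{\left(x \right)} = 8$
$q{\left(M,s \right)} = s + s \left(s - 4 M s\right)$ ($q{\left(M,s \right)} = \left(- 4 M s + s\right) s + s = \left(s - 4 M s\right) s + s = s \left(s - 4 M s\right) + s = s + s \left(s - 4 M s\right)$)
$q{\left(12,y{\left(-2,-4 \right)} \right)} \left(A{\left(-11 \right)} + 43\right) = - \frac{1 - \frac{1}{25} - 48 \left(- \frac{1}{25}\right)}{25} \left(8 + 43\right) = - \frac{1 - \frac{1}{25} + \frac{48}{25}}{25} \cdot 51 = \left(- \frac{1}{25}\right) \frac{72}{25} \cdot 51 = \left(- \frac{72}{625}\right) 51 = - \frac{3672}{625}$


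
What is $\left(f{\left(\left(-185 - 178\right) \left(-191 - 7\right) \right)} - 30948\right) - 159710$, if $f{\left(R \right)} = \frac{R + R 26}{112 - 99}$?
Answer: $- \frac{537956}{13} \approx -41381.0$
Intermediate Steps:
$f{\left(R \right)} = \frac{27 R}{13}$ ($f{\left(R \right)} = \frac{R + 26 R}{13} = 27 R \frac{1}{13} = \frac{27 R}{13}$)
$\left(f{\left(\left(-185 - 178\right) \left(-191 - 7\right) \right)} - 30948\right) - 159710 = \left(\frac{27 \left(-185 - 178\right) \left(-191 - 7\right)}{13} - 30948\right) - 159710 = \left(\frac{27 \left(\left(-363\right) \left(-198\right)\right)}{13} - 30948\right) - 159710 = \left(\frac{27}{13} \cdot 71874 - 30948\right) - 159710 = \left(\frac{1940598}{13} - 30948\right) - 159710 = \frac{1538274}{13} - 159710 = - \frac{537956}{13}$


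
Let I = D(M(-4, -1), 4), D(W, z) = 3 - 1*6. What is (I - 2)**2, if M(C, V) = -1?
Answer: 25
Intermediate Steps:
D(W, z) = -3 (D(W, z) = 3 - 6 = -3)
I = -3
(I - 2)**2 = (-3 - 2)**2 = (-5)**2 = 25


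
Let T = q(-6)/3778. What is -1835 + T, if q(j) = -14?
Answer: -3466322/1889 ≈ -1835.0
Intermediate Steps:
T = -7/1889 (T = -14/3778 = -14*1/3778 = -7/1889 ≈ -0.0037057)
-1835 + T = -1835 - 7/1889 = -3466322/1889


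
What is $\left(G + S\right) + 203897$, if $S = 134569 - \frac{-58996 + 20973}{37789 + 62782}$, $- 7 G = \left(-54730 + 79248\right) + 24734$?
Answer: $\frac{33332284553}{100571} \approx 3.3143 \cdot 10^{5}$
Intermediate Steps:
$G = -7036$ ($G = - \frac{\left(-54730 + 79248\right) + 24734}{7} = - \frac{24518 + 24734}{7} = \left(- \frac{1}{7}\right) 49252 = -7036$)
$S = \frac{13533776922}{100571}$ ($S = 134569 - - \frac{38023}{100571} = 134569 + \frac{38023}{100571} = \frac{13533776922}{100571} \approx 1.3457 \cdot 10^{5}$)
$\left(G + S\right) + 203897 = \left(-7036 + \frac{13533776922}{100571}\right) + 203897 = \frac{12826159366}{100571} + 203897 = \frac{33332284553}{100571}$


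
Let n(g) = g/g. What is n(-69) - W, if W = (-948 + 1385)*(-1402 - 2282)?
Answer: 1609909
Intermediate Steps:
n(g) = 1
W = -1609908 (W = 437*(-3684) = -1609908)
n(-69) - W = 1 - 1*(-1609908) = 1 + 1609908 = 1609909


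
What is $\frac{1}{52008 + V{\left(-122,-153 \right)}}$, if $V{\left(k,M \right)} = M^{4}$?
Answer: $\frac{1}{548033289} \approx 1.8247 \cdot 10^{-9}$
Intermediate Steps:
$\frac{1}{52008 + V{\left(-122,-153 \right)}} = \frac{1}{52008 + \left(-153\right)^{4}} = \frac{1}{52008 + 547981281} = \frac{1}{548033289}$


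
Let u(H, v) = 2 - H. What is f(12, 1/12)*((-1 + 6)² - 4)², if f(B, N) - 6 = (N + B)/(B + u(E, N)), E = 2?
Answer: 49441/16 ≈ 3090.1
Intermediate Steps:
f(B, N) = 6 + (B + N)/B (f(B, N) = 6 + (N + B)/(B + (2 - 1*2)) = 6 + (B + N)/(B + (2 - 2)) = 6 + (B + N)/(B + 0) = 6 + (B + N)/B)
f(12, 1/12)*((-1 + 6)² - 4)² = (7 + 1/(12*12))*((-1 + 6)² - 4)² = (7 + (1/12)*(1/12))*(5² - 4)² = (7 + 1/144)*(25 - 4)² = (1009/144)*21² = (1009/144)*441 = 49441/16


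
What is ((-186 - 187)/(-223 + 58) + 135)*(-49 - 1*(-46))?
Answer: -22648/55 ≈ -411.78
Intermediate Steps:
((-186 - 187)/(-223 + 58) + 135)*(-49 - 1*(-46)) = (-373/(-165) + 135)*(-49 + 46) = (-373*(-1/165) + 135)*(-3) = (373/165 + 135)*(-3) = (22648/165)*(-3) = -22648/55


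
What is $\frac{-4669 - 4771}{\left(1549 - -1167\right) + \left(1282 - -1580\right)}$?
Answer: $- \frac{4720}{2789} \approx -1.6924$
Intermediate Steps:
$\frac{-4669 - 4771}{\left(1549 - -1167\right) + \left(1282 - -1580\right)} = - \frac{9440}{\left(1549 + 1167\right) + \left(1282 + 1580\right)} = - \frac{9440}{2716 + 2862} = - \frac{9440}{5578} = \left(-9440\right) \frac{1}{5578} = - \frac{4720}{2789}$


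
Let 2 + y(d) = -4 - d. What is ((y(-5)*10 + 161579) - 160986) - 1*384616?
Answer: -384033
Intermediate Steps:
y(d) = -6 - d (y(d) = -2 + (-4 - d) = -6 - d)
((y(-5)*10 + 161579) - 160986) - 1*384616 = (((-6 - 1*(-5))*10 + 161579) - 160986) - 1*384616 = (((-6 + 5)*10 + 161579) - 160986) - 384616 = ((-1*10 + 161579) - 160986) - 384616 = ((-10 + 161579) - 160986) - 384616 = (161569 - 160986) - 384616 = 583 - 384616 = -384033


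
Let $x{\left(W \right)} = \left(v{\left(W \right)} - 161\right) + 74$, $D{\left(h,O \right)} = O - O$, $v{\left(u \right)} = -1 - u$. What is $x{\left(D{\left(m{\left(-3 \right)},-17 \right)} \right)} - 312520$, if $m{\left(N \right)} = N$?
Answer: $-312608$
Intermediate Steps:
$D{\left(h,O \right)} = 0$
$x{\left(W \right)} = -88 - W$ ($x{\left(W \right)} = \left(\left(-1 - W\right) - 161\right) + 74 = \left(-162 - W\right) + 74 = -88 - W$)
$x{\left(D{\left(m{\left(-3 \right)},-17 \right)} \right)} - 312520 = \left(-88 - 0\right) - 312520 = \left(-88 + 0\right) - 312520 = -88 - 312520 = -312608$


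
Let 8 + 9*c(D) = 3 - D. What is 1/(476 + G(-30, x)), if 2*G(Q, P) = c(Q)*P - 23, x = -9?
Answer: 1/452 ≈ 0.0022124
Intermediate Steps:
c(D) = -5/9 - D/9 (c(D) = -8/9 + (3 - D)/9 = -8/9 + (⅓ - D/9) = -5/9 - D/9)
G(Q, P) = -23/2 + P*(-5/9 - Q/9)/2 (G(Q, P) = ((-5/9 - Q/9)*P - 23)/2 = (P*(-5/9 - Q/9) - 23)/2 = (-23 + P*(-5/9 - Q/9))/2 = -23/2 + P*(-5/9 - Q/9)/2)
1/(476 + G(-30, x)) = 1/(476 + (-23/2 - 1/18*(-9)*(5 - 30))) = 1/(476 + (-23/2 - 1/18*(-9)*(-25))) = 1/(476 + (-23/2 - 25/2)) = 1/(476 - 24) = 1/452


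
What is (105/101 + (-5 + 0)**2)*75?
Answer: 197250/101 ≈ 1953.0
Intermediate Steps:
(105/101 + (-5 + 0)**2)*75 = (105*(1/101) + (-5)**2)*75 = (105/101 + 25)*75 = (2630/101)*75 = 197250/101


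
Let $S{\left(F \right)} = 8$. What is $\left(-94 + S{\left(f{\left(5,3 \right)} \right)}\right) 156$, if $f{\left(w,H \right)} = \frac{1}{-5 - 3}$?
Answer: $-13416$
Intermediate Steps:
$f{\left(w,H \right)} = - \frac{1}{8}$ ($f{\left(w,H \right)} = \frac{1}{-8} = - \frac{1}{8}$)
$\left(-94 + S{\left(f{\left(5,3 \right)} \right)}\right) 156 = \left(-94 + 8\right) 156 = \left(-86\right) 156 = -13416$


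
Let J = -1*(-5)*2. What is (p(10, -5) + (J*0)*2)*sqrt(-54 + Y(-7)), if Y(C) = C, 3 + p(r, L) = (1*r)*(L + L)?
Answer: -103*I*sqrt(61) ≈ -804.46*I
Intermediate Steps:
p(r, L) = -3 + 2*L*r (p(r, L) = -3 + (1*r)*(L + L) = -3 + r*(2*L) = -3 + 2*L*r)
J = 10 (J = 5*2 = 10)
(p(10, -5) + (J*0)*2)*sqrt(-54 + Y(-7)) = ((-3 + 2*(-5)*10) + (10*0)*2)*sqrt(-54 - 7) = ((-3 - 100) + 0*2)*sqrt(-61) = (-103 + 0)*(I*sqrt(61)) = -103*I*sqrt(61)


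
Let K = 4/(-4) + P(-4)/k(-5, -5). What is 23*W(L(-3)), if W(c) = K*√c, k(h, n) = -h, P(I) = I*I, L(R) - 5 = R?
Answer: 253*√2/5 ≈ 71.559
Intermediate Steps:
L(R) = 5 + R
P(I) = I²
K = 11/5 (K = 4/(-4) + (-4)²/((-1*(-5))) = 4*(-¼) + 16/5 = -1 + 16*(⅕) = -1 + 16/5 = 11/5 ≈ 2.2000)
W(c) = 11*√c/5
23*W(L(-3)) = 23*(11*√(5 - 3)/5) = 23*(11*√2/5) = 253*√2/5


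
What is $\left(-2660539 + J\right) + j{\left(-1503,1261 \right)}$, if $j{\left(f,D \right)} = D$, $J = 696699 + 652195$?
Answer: $-1310384$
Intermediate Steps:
$J = 1348894$
$\left(-2660539 + J\right) + j{\left(-1503,1261 \right)} = \left(-2660539 + 1348894\right) + 1261 = -1311645 + 1261 = -1310384$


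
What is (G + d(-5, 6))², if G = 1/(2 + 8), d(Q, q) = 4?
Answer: 1681/100 ≈ 16.810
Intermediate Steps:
G = ⅒ (G = 1/10 = ⅒ ≈ 0.10000)
(G + d(-5, 6))² = (⅒ + 4)² = (41/10)² = 1681/100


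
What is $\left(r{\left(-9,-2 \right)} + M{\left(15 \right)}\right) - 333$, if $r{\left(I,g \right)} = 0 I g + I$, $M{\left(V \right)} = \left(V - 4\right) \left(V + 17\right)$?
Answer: $10$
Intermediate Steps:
$M{\left(V \right)} = \left(-4 + V\right) \left(17 + V\right)$
$r{\left(I,g \right)} = I$ ($r{\left(I,g \right)} = 0 g + I = 0 + I = I$)
$\left(r{\left(-9,-2 \right)} + M{\left(15 \right)}\right) - 333 = \left(-9 + \left(-68 + 15^{2} + 13 \cdot 15\right)\right) - 333 = \left(-9 + \left(-68 + 225 + 195\right)\right) - 333 = \left(-9 + 352\right) - 333 = 343 - 333 = 10$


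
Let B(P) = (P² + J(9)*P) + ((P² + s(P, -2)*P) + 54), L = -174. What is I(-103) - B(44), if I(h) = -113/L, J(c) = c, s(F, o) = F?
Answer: -1088779/174 ≈ -6257.4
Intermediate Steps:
B(P) = 54 + 3*P² + 9*P (B(P) = (P² + 9*P) + ((P² + P*P) + 54) = (P² + 9*P) + ((P² + P²) + 54) = (P² + 9*P) + (2*P² + 54) = (P² + 9*P) + (54 + 2*P²) = 54 + 3*P² + 9*P)
I(h) = 113/174 (I(h) = -113/(-174) = -113*(-1/174) = 113/174)
I(-103) - B(44) = 113/174 - (54 + 3*44² + 9*44) = 113/174 - (54 + 3*1936 + 396) = 113/174 - (54 + 5808 + 396) = 113/174 - 1*6258 = 113/174 - 6258 = -1088779/174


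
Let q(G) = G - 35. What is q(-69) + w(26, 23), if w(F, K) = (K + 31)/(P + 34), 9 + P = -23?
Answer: -77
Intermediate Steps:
P = -32 (P = -9 - 23 = -32)
q(G) = -35 + G
w(F, K) = 31/2 + K/2 (w(F, K) = (K + 31)/(-32 + 34) = (31 + K)/2 = (31 + K)*(1/2) = 31/2 + K/2)
q(-69) + w(26, 23) = (-35 - 69) + (31/2 + (1/2)*23) = -104 + (31/2 + 23/2) = -104 + 27 = -77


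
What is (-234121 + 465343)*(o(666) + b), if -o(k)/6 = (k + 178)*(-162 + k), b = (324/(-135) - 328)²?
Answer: -14122414535712/25 ≈ -5.6490e+11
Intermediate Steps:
b = 2729104/25 (b = (324*(-1/135) - 328)² = (-12/5 - 328)² = (-1652/5)² = 2729104/25 ≈ 1.0916e+5)
o(k) = -6*(-162 + k)*(178 + k) (o(k) = -6*(k + 178)*(-162 + k) = -6*(178 + k)*(-162 + k) = -6*(-162 + k)*(178 + k))
(-234121 + 465343)*(o(666) + b) = (-234121 + 465343)*((173016 - 96*666 - 6*666²) + 2729104/25) = 231222*((173016 - 63936 - 6*443556) + 2729104/25) = 231222*((173016 - 63936 - 2661336) + 2729104/25) = 231222*(-2552256 + 2729104/25) = 231222*(-61077296/25) = -14122414535712/25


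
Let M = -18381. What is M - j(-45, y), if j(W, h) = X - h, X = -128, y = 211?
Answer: -18042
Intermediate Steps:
j(W, h) = -128 - h
M - j(-45, y) = -18381 - (-128 - 1*211) = -18381 - (-128 - 211) = -18381 - 1*(-339) = -18381 + 339 = -18042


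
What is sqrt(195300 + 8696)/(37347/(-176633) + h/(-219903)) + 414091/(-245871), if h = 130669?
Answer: -414091/245871 - 38842126599*sqrt(50999)/15646587409 ≈ -562.30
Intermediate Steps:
sqrt(195300 + 8696)/(37347/(-176633) + h/(-219903)) + 414091/(-245871) = sqrt(195300 + 8696)/(37347/(-176633) + 130669/(-219903)) + 414091/(-245871) = sqrt(203996)/(37347*(-1/176633) + 130669*(-1/219903)) + 414091*(-1/245871) = (2*sqrt(50999))/(-37347/176633 - 130669/219903) - 414091/245871 = (2*sqrt(50999))/(-31293174818/38842126599) - 414091/245871 = (2*sqrt(50999))*(-38842126599/31293174818) - 414091/245871 = -38842126599*sqrt(50999)/15646587409 - 414091/245871 = -414091/245871 - 38842126599*sqrt(50999)/15646587409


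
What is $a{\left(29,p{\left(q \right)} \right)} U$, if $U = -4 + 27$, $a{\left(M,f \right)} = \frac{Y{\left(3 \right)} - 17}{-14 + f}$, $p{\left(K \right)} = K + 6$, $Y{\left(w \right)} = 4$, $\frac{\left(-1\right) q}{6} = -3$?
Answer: $- \frac{299}{10} \approx -29.9$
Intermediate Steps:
$q = 18$ ($q = \left(-6\right) \left(-3\right) = 18$)
$p{\left(K \right)} = 6 + K$
$a{\left(M,f \right)} = - \frac{13}{-14 + f}$ ($a{\left(M,f \right)} = \frac{4 - 17}{-14 + f} = - \frac{13}{-14 + f}$)
$U = 23$
$a{\left(29,p{\left(q \right)} \right)} U = - \frac{13}{-14 + \left(6 + 18\right)} 23 = - \frac{13}{-14 + 24} \cdot 23 = - \frac{13}{10} \cdot 23 = \left(-13\right) \frac{1}{10} \cdot 23 = \left(- \frac{13}{10}\right) 23 = - \frac{299}{10}$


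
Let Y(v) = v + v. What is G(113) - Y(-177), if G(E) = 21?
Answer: 375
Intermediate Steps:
Y(v) = 2*v
G(113) - Y(-177) = 21 - 2*(-177) = 21 - 1*(-354) = 21 + 354 = 375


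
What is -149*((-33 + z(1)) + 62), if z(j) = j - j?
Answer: -4321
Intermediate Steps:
z(j) = 0
-149*((-33 + z(1)) + 62) = -149*((-33 + 0) + 62) = -149*(-33 + 62) = -149*29 = -4321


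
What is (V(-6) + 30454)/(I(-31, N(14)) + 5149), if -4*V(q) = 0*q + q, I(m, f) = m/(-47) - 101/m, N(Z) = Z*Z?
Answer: 88747327/15015602 ≈ 5.9103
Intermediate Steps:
N(Z) = Z²
I(m, f) = -101/m - m/47 (I(m, f) = m*(-1/47) - 101/m = -m/47 - 101/m = -101/m - m/47)
V(q) = -q/4 (V(q) = -(0*q + q)/4 = -(0 + q)/4 = -q/4)
(V(-6) + 30454)/(I(-31, N(14)) + 5149) = (-¼*(-6) + 30454)/((-101/(-31) - 1/47*(-31)) + 5149) = (3/2 + 30454)/((-101*(-1/31) + 31/47) + 5149) = 60911/(2*((101/31 + 31/47) + 5149)) = 60911/(2*(5708/1457 + 5149)) = 60911/(2*(7507801/1457)) = (60911/2)*(1457/7507801) = 88747327/15015602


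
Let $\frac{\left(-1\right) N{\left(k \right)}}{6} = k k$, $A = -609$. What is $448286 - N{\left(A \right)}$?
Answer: $2673572$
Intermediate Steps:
$N{\left(k \right)} = - 6 k^{2}$ ($N{\left(k \right)} = - 6 k k = - 6 k^{2}$)
$448286 - N{\left(A \right)} = 448286 - - 6 \left(-609\right)^{2} = 448286 - \left(-6\right) 370881 = 448286 - -2225286 = 448286 + 2225286 = 2673572$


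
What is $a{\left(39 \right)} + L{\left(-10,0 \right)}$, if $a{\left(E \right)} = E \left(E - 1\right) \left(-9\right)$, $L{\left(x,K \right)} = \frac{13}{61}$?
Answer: $- \frac{813605}{61} \approx -13338.0$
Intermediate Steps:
$L{\left(x,K \right)} = \frac{13}{61}$ ($L{\left(x,K \right)} = 13 \cdot \frac{1}{61} = \frac{13}{61}$)
$a{\left(E \right)} = - 9 E \left(-1 + E\right)$ ($a{\left(E \right)} = E \left(-1 + E\right) \left(-9\right) = - 9 E \left(-1 + E\right)$)
$a{\left(39 \right)} + L{\left(-10,0 \right)} = 9 \cdot 39 \left(1 - 39\right) + \frac{13}{61} = 9 \cdot 39 \left(-38\right) + \frac{13}{61} = -13338 + \frac{13}{61} = - \frac{813605}{61}$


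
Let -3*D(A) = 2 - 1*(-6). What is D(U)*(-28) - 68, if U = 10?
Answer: 20/3 ≈ 6.6667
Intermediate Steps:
D(A) = -8/3 (D(A) = -(2 - 1*(-6))/3 = -(2 + 6)/3 = -⅓*8 = -8/3)
D(U)*(-28) - 68 = -8/3*(-28) - 68 = 224/3 - 68 = 20/3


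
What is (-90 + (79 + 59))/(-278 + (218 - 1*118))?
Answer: -24/89 ≈ -0.26966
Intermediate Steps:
(-90 + (79 + 59))/(-278 + (218 - 1*118)) = (-90 + 138)/(-278 + (218 - 118)) = 48/(-278 + 100) = 48/(-178) = 48*(-1/178) = -24/89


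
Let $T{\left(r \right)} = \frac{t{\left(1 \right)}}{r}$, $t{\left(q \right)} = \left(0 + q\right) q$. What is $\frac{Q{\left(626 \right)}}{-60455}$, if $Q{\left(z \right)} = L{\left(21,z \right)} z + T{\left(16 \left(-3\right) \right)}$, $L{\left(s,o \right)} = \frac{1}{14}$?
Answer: $- \frac{15017}{20312880} \approx -0.00073928$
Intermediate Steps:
$L{\left(s,o \right)} = \frac{1}{14}$
$t{\left(q \right)} = q^{2}$ ($t{\left(q \right)} = q q = q^{2}$)
$T{\left(r \right)} = \frac{1}{r}$ ($T{\left(r \right)} = \frac{1^{2}}{r} = 1 \frac{1}{r} = \frac{1}{r}$)
$Q{\left(z \right)} = - \frac{1}{48} + \frac{z}{14}$ ($Q{\left(z \right)} = \frac{z}{14} + \frac{1}{16 \left(-3\right)} = \frac{z}{14} + \frac{1}{-48} = \frac{z}{14} - \frac{1}{48} = - \frac{1}{48} + \frac{z}{14}$)
$\frac{Q{\left(626 \right)}}{-60455} = \frac{- \frac{1}{48} + \frac{1}{14} \cdot 626}{-60455} = \left(- \frac{1}{48} + \frac{313}{7}\right) \left(- \frac{1}{60455}\right) = \frac{15017}{336} \left(- \frac{1}{60455}\right) = - \frac{15017}{20312880}$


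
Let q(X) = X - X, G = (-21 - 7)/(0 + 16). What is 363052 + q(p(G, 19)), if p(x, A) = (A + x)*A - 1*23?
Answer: 363052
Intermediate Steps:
G = -7/4 (G = -28/16 = -28*1/16 = -7/4 ≈ -1.7500)
p(x, A) = -23 + A*(A + x) (p(x, A) = A*(A + x) - 23 = -23 + A*(A + x))
q(X) = 0
363052 + q(p(G, 19)) = 363052 + 0 = 363052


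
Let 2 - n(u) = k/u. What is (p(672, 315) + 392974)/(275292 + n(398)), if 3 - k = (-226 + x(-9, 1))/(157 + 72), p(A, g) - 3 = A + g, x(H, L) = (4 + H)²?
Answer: 8976666722/6272711215 ≈ 1.4311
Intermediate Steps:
p(A, g) = 3 + A + g (p(A, g) = 3 + (A + g) = 3 + A + g)
k = 888/229 (k = 3 - (-226 + (4 - 9)²)/(157 + 72) = 3 - (-226 + (-5)²)/229 = 3 - (-226 + 25)/229 = 3 - (-201)/229 = 3 - 1*(-201/229) = 3 + 201/229 = 888/229 ≈ 3.8777)
n(u) = 2 - 888/(229*u)
(p(672, 315) + 392974)/(275292 + n(398)) = ((3 + 672 + 315) + 392974)/(275292 + (2 - 888/229/398)) = (990 + 392974)/(275292 + (2 - 888/229*1/398)) = 393964/(275292 + (2 - 444/45571)) = 393964/(275292 + 90698/45571) = 393964/(12545422430/45571) = 393964*(45571/12545422430) = 8976666722/6272711215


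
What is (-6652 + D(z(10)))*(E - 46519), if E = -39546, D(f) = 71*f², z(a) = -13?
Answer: -460189555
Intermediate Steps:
(-6652 + D(z(10)))*(E - 46519) = (-6652 + 71*(-13)²)*(-39546 - 46519) = (-6652 + 71*169)*(-86065) = (-6652 + 11999)*(-86065) = 5347*(-86065) = -460189555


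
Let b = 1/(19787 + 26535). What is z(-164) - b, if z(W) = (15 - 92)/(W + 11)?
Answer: 3566641/7087266 ≈ 0.50325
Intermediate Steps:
z(W) = -77/(11 + W)
b = 1/46322 ≈ 2.1588e-5
z(-164) - b = -77/(11 - 164) - 1*1/46322 = -77/(-153) - 1/46322 = -77*(-1/153) - 1/46322 = 77/153 - 1/46322 = 3566641/7087266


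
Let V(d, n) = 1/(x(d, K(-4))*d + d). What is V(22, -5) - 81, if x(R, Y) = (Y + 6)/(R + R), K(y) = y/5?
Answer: -9958/123 ≈ -80.959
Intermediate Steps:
K(y) = y/5 (K(y) = y*(⅕) = y/5)
x(R, Y) = (6 + Y)/(2*R) (x(R, Y) = (6 + Y)/((2*R)) = (6 + Y)*(1/(2*R)) = (6 + Y)/(2*R))
V(d, n) = 1/(13/5 + d) (V(d, n) = 1/(((6 + (⅕)*(-4))/(2*d))*d + d) = 1/(((6 - ⅘)/(2*d))*d + d) = 1/(((½)*(26/5)/d)*d + d) = 1/((13/(5*d))*d + d) = 1/(13/5 + d))
V(22, -5) - 81 = 5/(13 + 5*22) - 81 = 5/(13 + 110) - 81 = 5/123 - 81 = -9958/123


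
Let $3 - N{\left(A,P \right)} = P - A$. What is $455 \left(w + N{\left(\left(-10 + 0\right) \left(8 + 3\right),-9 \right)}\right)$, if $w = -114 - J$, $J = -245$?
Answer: $15015$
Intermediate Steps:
$w = 131$ ($w = -114 - -245 = -114 + 245 = 131$)
$N{\left(A,P \right)} = 3 + A - P$ ($N{\left(A,P \right)} = 3 - \left(P - A\right) = 3 + \left(A - P\right) = 3 + A - P$)
$455 \left(w + N{\left(\left(-10 + 0\right) \left(8 + 3\right),-9 \right)}\right) = 455 \left(131 + \left(3 + \left(-10 + 0\right) \left(8 + 3\right) - -9\right)\right) = 455 \left(131 + \left(3 - 110 + 9\right)\right) = 455 \left(131 - 98\right) = 455 \cdot 33 = 15015$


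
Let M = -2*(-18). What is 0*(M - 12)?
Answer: 0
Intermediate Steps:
M = 36
0*(M - 12) = 0*(36 - 12) = 0*24 = 0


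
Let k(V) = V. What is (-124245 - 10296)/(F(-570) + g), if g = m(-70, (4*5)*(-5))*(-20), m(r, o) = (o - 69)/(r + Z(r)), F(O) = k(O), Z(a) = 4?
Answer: 4439853/20500 ≈ 216.58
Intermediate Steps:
F(O) = O
m(r, o) = (-69 + o)/(4 + r) (m(r, o) = (o - 69)/(r + 4) = (-69 + o)/(4 + r))
g = -1690/33 (g = ((-69 + (4*5)*(-5))/(4 - 70))*(-20) = ((-69 + 20*(-5))/(-66))*(-20) = -(-69 - 100)/66*(-20) = -1/66*(-169)*(-20) = (169/66)*(-20) = -1690/33 ≈ -51.212)
(-124245 - 10296)/(F(-570) + g) = (-124245 - 10296)/(-570 - 1690/33) = -134541/(-20500/33) = -134541*(-33/20500) = 4439853/20500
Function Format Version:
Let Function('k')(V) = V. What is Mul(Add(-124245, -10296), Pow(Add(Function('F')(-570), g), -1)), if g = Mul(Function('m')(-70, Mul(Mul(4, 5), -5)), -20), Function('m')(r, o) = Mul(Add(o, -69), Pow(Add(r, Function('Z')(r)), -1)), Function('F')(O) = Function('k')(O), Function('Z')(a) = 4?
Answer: Rational(4439853, 20500) ≈ 216.58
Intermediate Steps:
Function('F')(O) = O
Function('m')(r, o) = Mul(Pow(Add(4, r), -1), Add(-69, o)) (Function('m')(r, o) = Mul(Add(o, -69), Pow(Add(r, 4), -1)) = Mul(Add(-69, o), Pow(Add(4, r), -1)) = Mul(Pow(Add(4, r), -1), Add(-69, o)))
g = Rational(-1690, 33) (g = Mul(Mul(Pow(Add(4, -70), -1), Add(-69, Mul(Mul(4, 5), -5))), -20) = Mul(Mul(Pow(-66, -1), Add(-69, Mul(20, -5))), -20) = Mul(Mul(Rational(-1, 66), Add(-69, -100)), -20) = Mul(Mul(Rational(-1, 66), -169), -20) = Mul(Rational(169, 66), -20) = Rational(-1690, 33) ≈ -51.212)
Mul(Add(-124245, -10296), Pow(Add(Function('F')(-570), g), -1)) = Mul(Add(-124245, -10296), Pow(Add(-570, Rational(-1690, 33)), -1)) = Mul(-134541, Pow(Rational(-20500, 33), -1)) = Mul(-134541, Rational(-33, 20500)) = Rational(4439853, 20500)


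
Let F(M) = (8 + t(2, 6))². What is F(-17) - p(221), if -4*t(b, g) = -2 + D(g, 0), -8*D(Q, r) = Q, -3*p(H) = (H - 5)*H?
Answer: 4092793/256 ≈ 15987.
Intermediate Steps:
p(H) = -H*(-5 + H)/3 (p(H) = -(H - 5)*H/3 = -(-5 + H)*H/3 = -H*(-5 + H)/3)
D(Q, r) = -Q/8
t(b, g) = ½ + g/32 (t(b, g) = -(-2 - g/8)/4 = ½ + g/32)
F(M) = 19321/256 (F(M) = (8 + (½ + (1/32)*6))² = (8 + (½ + 3/16))² = (8 + 11/16)² = (139/16)² = 19321/256)
F(-17) - p(221) = 19321/256 - 221*(5 - 1*221)/3 = 19321/256 - 221*(5 - 221)/3 = 19321/256 - 221*(-216)/3 = 19321/256 - 1*(-15912) = 19321/256 + 15912 = 4092793/256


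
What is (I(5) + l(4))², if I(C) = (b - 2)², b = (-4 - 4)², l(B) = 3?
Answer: 14799409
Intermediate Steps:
b = 64 (b = (-8)² = 64)
I(C) = 3844 (I(C) = (64 - 2)² = 62² = 3844)
(I(5) + l(4))² = (3844 + 3)² = 3847² = 14799409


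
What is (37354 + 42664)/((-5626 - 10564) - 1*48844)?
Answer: -40009/32517 ≈ -1.2304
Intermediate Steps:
(37354 + 42664)/((-5626 - 10564) - 1*48844) = 80018/(-16190 - 48844) = 80018/(-65034) = 80018*(-1/65034) = -40009/32517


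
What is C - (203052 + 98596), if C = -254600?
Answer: -556248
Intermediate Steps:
C - (203052 + 98596) = -254600 - (203052 + 98596) = -254600 - 1*301648 = -254600 - 301648 = -556248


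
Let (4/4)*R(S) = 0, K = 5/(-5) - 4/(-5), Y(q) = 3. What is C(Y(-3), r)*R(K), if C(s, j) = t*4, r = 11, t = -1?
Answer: 0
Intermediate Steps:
K = -⅕ (K = 5*(-⅕) - 4*(-⅕) = -1 + ⅘ = -⅕ ≈ -0.20000)
R(S) = 0
C(s, j) = -4 (C(s, j) = -1*4 = -4)
C(Y(-3), r)*R(K) = -4*0 = 0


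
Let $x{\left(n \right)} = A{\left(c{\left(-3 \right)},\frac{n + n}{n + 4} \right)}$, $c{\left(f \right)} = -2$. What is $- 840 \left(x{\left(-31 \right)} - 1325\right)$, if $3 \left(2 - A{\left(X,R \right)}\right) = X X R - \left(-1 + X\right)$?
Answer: $\frac{30097760}{27} \approx 1.1147 \cdot 10^{6}$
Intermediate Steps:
$A{\left(X,R \right)} = \frac{5}{3} + \frac{X}{3} - \frac{R X^{2}}{3}$ ($A{\left(X,R \right)} = 2 - \frac{X X R - \left(-1 + X\right)}{3} = 2 - \frac{X^{2} R - \left(-1 + X\right)}{3} = 2 - \frac{R X^{2} - \left(-1 + X\right)}{3} = 2 - \frac{1 - X + R X^{2}}{3} = 2 - \left(\frac{1}{3} - \frac{X}{3} + \frac{R X^{2}}{3}\right) = \frac{5}{3} + \frac{X}{3} - \frac{R X^{2}}{3}$)
$x{\left(n \right)} = 1 - \frac{8 n}{3 \left(4 + n\right)}$ ($x{\left(n \right)} = \frac{5}{3} + \frac{1}{3} \left(-2\right) - \frac{\frac{n + n}{n + 4} \left(-2\right)^{2}}{3} = \frac{5}{3} - \frac{2}{3} - \frac{1}{3} \frac{2 n}{4 + n} 4 = \frac{5}{3} - \frac{2}{3} - \frac{8 n}{3 \left(4 + n\right)} = 1 - \frac{8 n}{3 \left(4 + n\right)}$)
$- 840 \left(x{\left(-31 \right)} - 1325\right) = - 840 \left(\frac{12 - -155}{3 \left(4 - 31\right)} - 1325\right) = - 840 \left(\frac{12 + 155}{3 \left(-27\right)} - 1325\right) = - 840 \left(\frac{1}{3} \left(- \frac{1}{27}\right) 167 - 1325\right) = - 840 \left(- \frac{167}{81} - 1325\right) = \left(-840\right) \left(- \frac{107492}{81}\right) = \frac{30097760}{27}$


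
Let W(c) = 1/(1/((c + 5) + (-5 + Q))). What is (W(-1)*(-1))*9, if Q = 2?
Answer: -9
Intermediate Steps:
W(c) = 2 + c (W(c) = 1/(1/((c + 5) + (-5 + 2))) = 1/(1/((5 + c) - 3)) = 1/(1/(2 + c)) = 2 + c)
(W(-1)*(-1))*9 = ((2 - 1)*(-1))*9 = (1*(-1))*9 = -1*9 = -9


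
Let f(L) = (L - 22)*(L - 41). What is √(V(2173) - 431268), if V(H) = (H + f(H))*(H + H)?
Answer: √19939473062 ≈ 1.4121e+5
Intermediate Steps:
f(L) = (-41 + L)*(-22 + L) (f(L) = (-22 + L)*(-41 + L) = (-41 + L)*(-22 + L))
V(H) = 2*H*(902 + H² - 62*H) (V(H) = (H + (902 + H² - 63*H))*(H + H) = (902 + H² - 62*H)*(2*H) = 2*H*(902 + H² - 62*H))
√(V(2173) - 431268) = √(2*2173*(902 + 2173² - 62*2173) - 431268) = √(2*2173*(902 + 4721929 - 134726) - 431268) = √(2*2173*4588105 - 431268) = √(19939904330 - 431268) = √19939473062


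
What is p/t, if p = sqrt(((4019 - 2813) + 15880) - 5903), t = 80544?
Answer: sqrt(11183)/80544 ≈ 0.0013129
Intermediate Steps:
p = sqrt(11183) (p = sqrt((1206 + 15880) - 5903) = sqrt(17086 - 5903) = sqrt(11183) ≈ 105.75)
p/t = sqrt(11183)/80544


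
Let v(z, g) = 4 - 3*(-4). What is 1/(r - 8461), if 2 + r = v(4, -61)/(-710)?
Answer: -355/3004373 ≈ -0.00011816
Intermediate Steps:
v(z, g) = 16 (v(z, g) = 4 + 12 = 16)
r = -718/355 (r = -2 + 16/(-710) = -2 + 16*(-1/710) = -2 - 8/355 = -718/355 ≈ -2.0225)
1/(r - 8461) = 1/(-718/355 - 8461) = 1/(-3004373/355) = -355/3004373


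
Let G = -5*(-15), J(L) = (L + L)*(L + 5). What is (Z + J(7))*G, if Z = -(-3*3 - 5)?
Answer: 13650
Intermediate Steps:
J(L) = 2*L*(5 + L) (J(L) = (2*L)*(5 + L) = 2*L*(5 + L))
Z = 14 (Z = -(-9 - 5) = -1*(-14) = 14)
G = 75
(Z + J(7))*G = (14 + 2*7*(5 + 7))*75 = (14 + 2*7*12)*75 = (14 + 168)*75 = 182*75 = 13650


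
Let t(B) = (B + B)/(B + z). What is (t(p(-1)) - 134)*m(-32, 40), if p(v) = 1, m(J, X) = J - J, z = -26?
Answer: 0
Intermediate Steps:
m(J, X) = 0
t(B) = 2*B/(-26 + B) (t(B) = (B + B)/(B - 26) = (2*B)/(-26 + B) = 2*B/(-26 + B))
(t(p(-1)) - 134)*m(-32, 40) = (2*1/(-26 + 1) - 134)*0 = (2*1/(-25) - 134)*0 = (2*1*(-1/25) - 134)*0 = (-2/25 - 134)*0 = -3352/25*0 = 0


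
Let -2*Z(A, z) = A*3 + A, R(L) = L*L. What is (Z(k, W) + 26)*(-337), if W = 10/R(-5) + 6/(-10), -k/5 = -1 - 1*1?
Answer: -2022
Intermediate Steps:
R(L) = L²
k = 10 (k = -5*(-1 - 1*1) = -5*(-1 - 1) = -5*(-2) = 10)
W = -⅕ (W = 10/((-5)²) + 6/(-10) = 10/25 + 6*(-⅒) = 10*(1/25) - ⅗ = ⅖ - ⅗ = -⅕ ≈ -0.20000)
Z(A, z) = -2*A (Z(A, z) = -(A*3 + A)/2 = -(3*A + A)/2 = -2*A)
(Z(k, W) + 26)*(-337) = (-2*10 + 26)*(-337) = (-20 + 26)*(-337) = 6*(-337) = -2022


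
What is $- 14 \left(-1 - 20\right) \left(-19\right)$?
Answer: $-5586$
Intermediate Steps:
$- 14 \left(-1 - 20\right) \left(-19\right) = \left(-14\right) \left(-21\right) \left(-19\right) = 294 \left(-19\right) = -5586$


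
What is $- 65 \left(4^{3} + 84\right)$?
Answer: $-9620$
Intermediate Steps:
$- 65 \left(4^{3} + 84\right) = - 65 \left(64 + 84\right) = \left(-65\right) 148 = -9620$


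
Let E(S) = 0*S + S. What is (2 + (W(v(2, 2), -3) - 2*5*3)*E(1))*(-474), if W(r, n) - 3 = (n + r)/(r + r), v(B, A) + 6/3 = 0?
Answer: 22515/2 ≈ 11258.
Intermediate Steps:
v(B, A) = -2 (v(B, A) = -2 + 0 = -2)
E(S) = S (E(S) = 0 + S = S)
W(r, n) = 3 + (n + r)/(2*r) (W(r, n) = 3 + (n + r)/(r + r) = 3 + (n + r)/((2*r)) = 3 + (n + r)*(1/(2*r)) = 3 + (n + r)/(2*r))
(2 + (W(v(2, 2), -3) - 2*5*3)*E(1))*(-474) = (2 + ((½)*(-3 + 7*(-2))/(-2) - 2*5*3)*1)*(-474) = (2 + ((½)*(-½)*(-3 - 14) - 10*3)*1)*(-474) = (2 + ((½)*(-½)*(-17) - 1*30)*1)*(-474) = (2 + (17/4 - 30)*1)*(-474) = (2 - 103/4*1)*(-474) = (2 - 103/4)*(-474) = -95/4*(-474) = 22515/2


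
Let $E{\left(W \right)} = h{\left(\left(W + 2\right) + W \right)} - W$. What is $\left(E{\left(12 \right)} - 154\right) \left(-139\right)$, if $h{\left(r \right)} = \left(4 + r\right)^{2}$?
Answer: $-102026$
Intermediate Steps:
$E{\left(W \right)} = \left(6 + 2 W\right)^{2} - W$ ($E{\left(W \right)} = \left(4 + \left(\left(W + 2\right) + W\right)\right)^{2} - W = \left(4 + \left(\left(2 + W\right) + W\right)\right)^{2} - W = \left(4 + \left(2 + 2 W\right)\right)^{2} - W = \left(6 + 2 W\right)^{2} - W$)
$\left(E{\left(12 \right)} - 154\right) \left(-139\right) = \left(\left(\left(-1\right) 12 + 4 \left(3 + 12\right)^{2}\right) - 154\right) \left(-139\right) = \left(\left(-12 + 4 \cdot 15^{2}\right) - 154\right) \left(-139\right) = \left(\left(-12 + 4 \cdot 225\right) - 154\right) \left(-139\right) = \left(\left(-12 + 900\right) - 154\right) \left(-139\right) = \left(888 - 154\right) \left(-139\right) = 734 \left(-139\right) = -102026$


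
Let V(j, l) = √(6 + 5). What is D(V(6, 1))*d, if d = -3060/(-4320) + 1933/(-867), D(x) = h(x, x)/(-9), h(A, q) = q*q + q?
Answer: 38687/20808 + 3517*√11/20808 ≈ 2.4198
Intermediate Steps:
h(A, q) = q + q² (h(A, q) = q² + q = q + q²)
V(j, l) = √11
D(x) = -x*(1 + x)/9 (D(x) = (x*(1 + x))/(-9) = (x*(1 + x))*(-⅑) = -x*(1 + x)/9)
d = -3517/2312 (d = -3060*(-1/4320) + 1933*(-1/867) = 17/24 - 1933/867 = -3517/2312 ≈ -1.5212)
D(V(6, 1))*d = -√11*(1 + √11)/9*(-3517/2312) = 3517*√11*(1 + √11)/20808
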